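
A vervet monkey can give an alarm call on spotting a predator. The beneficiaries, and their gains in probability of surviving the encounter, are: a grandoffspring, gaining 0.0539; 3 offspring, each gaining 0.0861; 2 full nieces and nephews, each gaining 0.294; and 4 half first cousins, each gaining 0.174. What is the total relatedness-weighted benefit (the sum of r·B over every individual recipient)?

0.333125

r to a grandoffspring = 0.25 (two parent–offspring links: r = (1/2)^2 = 1/4).
r to an offspring = 0.5 (one parent–offspring link: r = (1/2)^1 = 1/2).
r to a full niece or nephew = 1/4 (full aunt/uncle↔niece/nephew: two paths of length 3 through the shared grandparent pair: r = 2·(1/2)^3 = 1/4).
r to a half first cousin = 0.0625 (half first cousins share one grandparent — one path of length 4: r = (1/2)^4 = 1/16).
Summing one r·B term per recipient: 1·0.25·0.0539 + 3·0.5·0.0861 + 2·0.25·0.294 + 4·0.0625·0.174 = 0.333125.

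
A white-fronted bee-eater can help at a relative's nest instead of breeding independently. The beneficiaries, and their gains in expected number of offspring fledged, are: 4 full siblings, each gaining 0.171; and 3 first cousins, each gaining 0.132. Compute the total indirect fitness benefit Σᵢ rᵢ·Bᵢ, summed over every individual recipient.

r to a full sibling = 1/2 (full sibs share both parents — two paths of length 2: r = 2·(1/2)^2 = 1/2).
r to a first cousin = 1/8 (first cousins share one grandparent pair — two paths of length 4: r = 2·(1/2)^4 = 1/8).
Summing one r·B term per recipient: 4·0.5·0.171 + 3·0.125·0.132 = 0.3915.

0.3915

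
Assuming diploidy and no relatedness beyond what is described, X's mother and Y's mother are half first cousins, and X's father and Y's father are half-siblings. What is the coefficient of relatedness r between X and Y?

0.078125

With two independent routes of shared ancestry, r is the sum of the two contributions.
X and Y are related in two ways: half second cousins through their mothers (r = 1/64) and half first cousins through their fathers (r = 1/16).
r = 1/64 + 1/16 = 5/64 = 0.078125.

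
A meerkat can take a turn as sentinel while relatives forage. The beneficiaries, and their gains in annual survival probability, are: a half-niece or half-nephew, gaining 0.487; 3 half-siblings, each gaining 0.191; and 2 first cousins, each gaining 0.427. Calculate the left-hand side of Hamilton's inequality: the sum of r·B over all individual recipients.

0.310875

r to a half-niece or half-nephew = 0.125 (half-aunt/uncle↔niece/nephew: one path of length 3: r = (1/2)^3 = 1/8).
r to a half-sibling = 0.25 (half-sibs share one parent — one path of length 2: r = (1/2)^2 = 1/4).
r to a first cousin = 1/8 (first cousins share one grandparent pair — two paths of length 4: r = 2·(1/2)^4 = 1/8).
Summing one r·B term per recipient: 1·0.125·0.487 + 3·0.25·0.191 + 2·0.125·0.427 = 0.310875.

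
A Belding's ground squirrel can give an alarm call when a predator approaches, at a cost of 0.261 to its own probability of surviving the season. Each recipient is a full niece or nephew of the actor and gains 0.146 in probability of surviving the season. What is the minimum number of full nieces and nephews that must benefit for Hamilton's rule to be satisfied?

r to a full niece or nephew = 1/4 (full aunt/uncle↔niece/nephew: two paths of length 3 through the shared grandparent pair: r = 2·(1/2)^3 = 1/4).
Hamilton's rule: n·r·B > C  ⇒  n > C/(r·B) = 0.261/(0.25·0.146) = 7.151.
The smallest integer exceeding 7.151 is 8.

8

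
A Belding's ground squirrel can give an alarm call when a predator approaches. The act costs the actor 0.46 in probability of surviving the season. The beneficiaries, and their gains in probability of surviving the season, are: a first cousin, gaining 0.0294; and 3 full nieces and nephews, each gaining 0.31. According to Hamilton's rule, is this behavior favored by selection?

Hamilton's rule: the trait is favored when the sum of r·B over every recipient exceeds the actor's cost C.
r to a first cousin = 0.125 (first cousins share one grandparent pair — two paths of length 4: r = 2·(1/2)^4 = 1/8).
r to a full niece or nephew = 1/4 (full aunt/uncle↔niece/nephew: two paths of length 3 through the shared grandparent pair: r = 2·(1/2)^3 = 1/4).
Summing one r·B term per recipient: 1·0.125·0.0294 + 3·0.25·0.31 = 0.236175.
0.236175 < 0.46: the indirect benefit is less than the cost.

No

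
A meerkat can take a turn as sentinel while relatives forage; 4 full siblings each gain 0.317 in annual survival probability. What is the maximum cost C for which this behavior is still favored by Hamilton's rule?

r to a full sibling = 0.5 (full sibs share both parents — two paths of length 2: r = 2·(1/2)^2 = 1/2).
Hamilton's rule: n·r·B > C, so the trait is favored while C < n·r·B = 4·0.5·0.317 = 0.634.

0.634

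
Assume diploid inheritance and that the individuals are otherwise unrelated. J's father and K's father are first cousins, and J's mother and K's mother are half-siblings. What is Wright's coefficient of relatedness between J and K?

Relatedness sums over independent paths through distinct common ancestors.
J and K are related in two ways: second cousins through their fathers (r = 1/32) and half first cousins through their mothers (r = 1/16).
r = 1/32 + 1/16 = 3/32 = 0.09375.

0.09375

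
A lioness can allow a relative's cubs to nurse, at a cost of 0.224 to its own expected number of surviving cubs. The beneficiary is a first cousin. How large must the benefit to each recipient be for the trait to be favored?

r to a first cousin = 0.125 (first cousins share one grandparent pair — two paths of length 4: r = 2·(1/2)^4 = 1/8).
Hamilton's rule with n recipients of equal r: n·r·B > C, so B > C/(n·r) = 0.224/(1·0.125) = 1.792.

1.792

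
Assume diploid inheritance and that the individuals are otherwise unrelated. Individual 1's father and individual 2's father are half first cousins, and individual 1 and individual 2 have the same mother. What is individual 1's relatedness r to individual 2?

0.265625

Relatedness sums over independent paths through distinct common ancestors.
Individual 1 and individual 2 are related in two ways: half second cousins through their fathers (r = 1/64) and half-sibs through their shared mother (r = 1/4).
r = 1/64 + 1/4 = 0.265625.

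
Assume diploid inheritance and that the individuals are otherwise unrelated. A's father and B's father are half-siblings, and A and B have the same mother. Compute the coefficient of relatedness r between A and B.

Relatedness sums over independent paths through distinct common ancestors.
A and B are related in two ways: half first cousins through their fathers (r = 1/16) and half-sibs through their shared mother (r = 1/4).
r = 1/16 + 1/4 = 0.3125.

0.3125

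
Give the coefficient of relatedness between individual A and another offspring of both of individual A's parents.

Each parent–offspring link contributes a factor of 1/2, and independent paths through distinct common ancestors add.
Full sibs share both parents — two paths of length 2: r = 2·(1/2)^2 = 1/2.

0.5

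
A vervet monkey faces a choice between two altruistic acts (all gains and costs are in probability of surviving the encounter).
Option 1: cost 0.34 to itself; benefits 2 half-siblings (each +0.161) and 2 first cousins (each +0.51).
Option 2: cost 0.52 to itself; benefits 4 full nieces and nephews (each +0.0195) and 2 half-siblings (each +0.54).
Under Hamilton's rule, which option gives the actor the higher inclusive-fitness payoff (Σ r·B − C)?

Option 1

Option 1: r to a half-sibling = 0.25.
Option 1: r to a first cousin = 0.125.
Option 1: Σ r·B − C = (2·0.25·0.161 + 2·0.125·0.51) − 0.34 = -0.132.
Option 2: r to a full niece or nephew = 0.25.
Option 2: r to a half-sibling = 0.25.
Option 2: Σ r·B − C = (4·0.25·0.0195 + 2·0.25·0.54) − 0.52 = -0.2305.
Option 1 has the higher net inclusive-fitness payoff.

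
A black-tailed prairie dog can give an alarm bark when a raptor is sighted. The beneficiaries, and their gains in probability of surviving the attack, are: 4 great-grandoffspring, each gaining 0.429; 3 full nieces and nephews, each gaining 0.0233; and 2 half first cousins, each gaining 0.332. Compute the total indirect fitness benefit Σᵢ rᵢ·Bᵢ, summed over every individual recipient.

0.273475

r to a great-grandoffspring = 0.125 (three parent–offspring links: r = (1/2)^3 = 1/8).
r to a full niece or nephew = 0.25 (full aunt/uncle↔niece/nephew: two paths of length 3 through the shared grandparent pair: r = 2·(1/2)^3 = 1/4).
r to a half first cousin = 1/16 (half first cousins share one grandparent — one path of length 4: r = (1/2)^4 = 1/16).
Summing one r·B term per recipient: 4·0.125·0.429 + 3·0.25·0.0233 + 2·0.0625·0.332 = 0.273475.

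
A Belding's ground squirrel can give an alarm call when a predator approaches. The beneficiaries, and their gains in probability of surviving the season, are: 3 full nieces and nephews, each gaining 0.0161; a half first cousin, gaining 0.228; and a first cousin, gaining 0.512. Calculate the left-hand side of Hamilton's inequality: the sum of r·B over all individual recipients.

0.090325

r to a full niece or nephew = 1/4 (full aunt/uncle↔niece/nephew: two paths of length 3 through the shared grandparent pair: r = 2·(1/2)^3 = 1/4).
r to a half first cousin = 1/16 (half first cousins share one grandparent — one path of length 4: r = (1/2)^4 = 1/16).
r to a first cousin = 1/8 (first cousins share one grandparent pair — two paths of length 4: r = 2·(1/2)^4 = 1/8).
Summing one r·B term per recipient: 3·0.25·0.0161 + 1·0.0625·0.228 + 1·0.125·0.512 = 0.090325.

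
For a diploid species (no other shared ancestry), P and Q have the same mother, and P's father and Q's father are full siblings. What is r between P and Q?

With two independent routes of shared ancestry, r is the sum of the two contributions.
P and Q are related in two ways: half-sibs through their shared mother (r = 1/4) and first cousins through their fathers (r = 1/8).
r = 1/4 + 1/8 = 3/8 = 0.375.

0.375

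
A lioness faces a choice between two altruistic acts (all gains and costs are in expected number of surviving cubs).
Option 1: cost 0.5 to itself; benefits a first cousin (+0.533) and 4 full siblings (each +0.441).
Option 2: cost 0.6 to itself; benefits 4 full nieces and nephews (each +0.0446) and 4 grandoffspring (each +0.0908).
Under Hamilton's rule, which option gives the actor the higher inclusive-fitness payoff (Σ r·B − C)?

Option 1

Option 1: r to a first cousin = 0.125.
Option 1: r to a full sibling = 0.5.
Option 1: Σ r·B − C = (1·0.125·0.533 + 4·0.5·0.441) − 0.5 = 0.448625.
Option 2: r to a full niece or nephew = 0.25.
Option 2: r to a grandoffspring = 0.25.
Option 2: Σ r·B − C = (4·0.25·0.0446 + 4·0.25·0.0908) − 0.6 = -0.4646.
Option 1 has the higher net inclusive-fitness payoff.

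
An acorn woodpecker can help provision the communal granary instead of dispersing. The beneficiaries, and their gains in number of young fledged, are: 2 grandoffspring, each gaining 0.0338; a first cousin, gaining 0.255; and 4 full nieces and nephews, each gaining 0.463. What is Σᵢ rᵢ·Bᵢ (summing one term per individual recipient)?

r to a grandoffspring = 0.25 (two parent–offspring links: r = (1/2)^2 = 1/4).
r to a first cousin = 0.125 (first cousins share one grandparent pair — two paths of length 4: r = 2·(1/2)^4 = 1/8).
r to a full niece or nephew = 1/4 (full aunt/uncle↔niece/nephew: two paths of length 3 through the shared grandparent pair: r = 2·(1/2)^3 = 1/4).
Summing one r·B term per recipient: 2·0.25·0.0338 + 1·0.125·0.255 + 4·0.25·0.463 = 0.511775.

0.511775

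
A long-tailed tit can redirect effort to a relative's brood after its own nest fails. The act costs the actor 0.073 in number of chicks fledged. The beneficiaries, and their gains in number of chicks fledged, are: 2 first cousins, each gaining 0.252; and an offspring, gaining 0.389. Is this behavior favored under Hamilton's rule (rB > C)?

Hamilton's rule: the trait is favored when the sum of r·B over every recipient exceeds the actor's cost C.
r to a first cousin = 1/8 (first cousins share one grandparent pair — two paths of length 4: r = 2·(1/2)^4 = 1/8).
r to an offspring = 1/2 (one parent–offspring link: r = (1/2)^1 = 1/2).
Summing one r·B term per recipient: 2·0.125·0.252 + 1·0.5·0.389 = 0.2575.
0.2575 > 0.073: the indirect benefit exceeds the cost.

Yes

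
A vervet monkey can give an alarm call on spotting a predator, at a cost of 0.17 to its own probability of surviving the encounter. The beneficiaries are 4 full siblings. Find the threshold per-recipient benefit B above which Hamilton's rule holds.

r to a full sibling = 0.5 (full sibs share both parents — two paths of length 2: r = 2·(1/2)^2 = 1/2).
Hamilton's rule with n recipients of equal r: n·r·B > C, so B > C/(n·r) = 0.17/(4·0.5) = 0.085.

0.085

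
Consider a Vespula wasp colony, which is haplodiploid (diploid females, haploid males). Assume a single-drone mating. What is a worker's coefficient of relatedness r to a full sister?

Haplodiploid full sisters inherit their father's entire haploid genome identically (contributing 1/2) and on average half of their mother's contribution (1/2 · 1/2 = 1/4); r = 1/2 + 1/4 = 3/4.

0.75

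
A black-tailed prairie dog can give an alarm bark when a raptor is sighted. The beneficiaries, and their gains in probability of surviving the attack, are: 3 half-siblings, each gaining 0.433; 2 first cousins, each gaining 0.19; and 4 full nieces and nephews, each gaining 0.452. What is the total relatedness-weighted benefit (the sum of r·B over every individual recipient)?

0.82425

r to a half-sibling = 1/4 (half-sibs share one parent — one path of length 2: r = (1/2)^2 = 1/4).
r to a first cousin = 1/8 (first cousins share one grandparent pair — two paths of length 4: r = 2·(1/2)^4 = 1/8).
r to a full niece or nephew = 0.25 (full aunt/uncle↔niece/nephew: two paths of length 3 through the shared grandparent pair: r = 2·(1/2)^3 = 1/4).
Summing one r·B term per recipient: 3·0.25·0.433 + 2·0.125·0.19 + 4·0.25·0.452 = 0.82425.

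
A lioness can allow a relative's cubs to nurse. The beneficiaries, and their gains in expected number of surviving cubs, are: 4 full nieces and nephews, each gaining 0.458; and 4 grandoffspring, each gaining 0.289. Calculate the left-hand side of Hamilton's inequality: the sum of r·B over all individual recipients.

0.747

r to a full niece or nephew = 1/4 (full aunt/uncle↔niece/nephew: two paths of length 3 through the shared grandparent pair: r = 2·(1/2)^3 = 1/4).
r to a grandoffspring = 0.25 (two parent–offspring links: r = (1/2)^2 = 1/4).
Summing one r·B term per recipient: 4·0.25·0.458 + 4·0.25·0.289 = 0.747.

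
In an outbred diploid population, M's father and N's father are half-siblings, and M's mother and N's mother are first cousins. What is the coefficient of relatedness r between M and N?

Wright's path rule: contributions from independent ancestry routes add.
M and N are related in two ways: half first cousins through their fathers (r = 1/16) and second cousins through their mothers (r = 1/32).
r = 1/16 + 1/32 = 0.09375.

0.09375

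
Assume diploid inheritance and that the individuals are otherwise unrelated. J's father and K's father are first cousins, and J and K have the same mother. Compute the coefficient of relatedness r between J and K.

With two independent routes of shared ancestry, r is the sum of the two contributions.
J and K are related in two ways: second cousins through their fathers (r = 1/32) and half-sibs through their shared mother (r = 1/4).
r = 1/32 + 1/4 = 9/32 = 0.28125.

0.28125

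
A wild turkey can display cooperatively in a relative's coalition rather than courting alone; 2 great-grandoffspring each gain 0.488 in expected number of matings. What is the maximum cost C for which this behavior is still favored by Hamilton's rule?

0.122

r to a great-grandoffspring = 1/8 (three parent–offspring links: r = (1/2)^3 = 1/8).
Hamilton's rule: n·r·B > C, so the trait is favored while C < n·r·B = 2·0.125·0.488 = 0.122.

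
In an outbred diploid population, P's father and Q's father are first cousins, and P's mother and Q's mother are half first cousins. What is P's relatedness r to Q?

Wright's path rule: contributions from independent ancestry routes add.
P and Q are related in two ways: second cousins through their fathers (r = 1/32) and half second cousins through their mothers (r = 1/64).
r = 1/32 + 1/64 = 0.046875.

0.046875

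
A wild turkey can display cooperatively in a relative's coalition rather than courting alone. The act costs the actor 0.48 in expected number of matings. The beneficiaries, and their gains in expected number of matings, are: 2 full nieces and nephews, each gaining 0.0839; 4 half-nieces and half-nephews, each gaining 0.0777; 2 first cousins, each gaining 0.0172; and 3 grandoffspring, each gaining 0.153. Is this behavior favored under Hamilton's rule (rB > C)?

Hamilton's rule: the trait is favored when the sum of r·B over every recipient exceeds the actor's cost C.
r to a full niece or nephew = 0.25 (full aunt/uncle↔niece/nephew: two paths of length 3 through the shared grandparent pair: r = 2·(1/2)^3 = 1/4).
r to a half-niece or half-nephew = 0.125 (half-aunt/uncle↔niece/nephew: one path of length 3: r = (1/2)^3 = 1/8).
r to a first cousin = 1/8 (first cousins share one grandparent pair — two paths of length 4: r = 2·(1/2)^4 = 1/8).
r to a grandoffspring = 0.25 (two parent–offspring links: r = (1/2)^2 = 1/4).
Summing one r·B term per recipient: 2·0.25·0.0839 + 4·0.125·0.0777 + 2·0.125·0.0172 + 3·0.25·0.153 = 0.19985.
0.19985 < 0.48: the indirect benefit is less than the cost.

No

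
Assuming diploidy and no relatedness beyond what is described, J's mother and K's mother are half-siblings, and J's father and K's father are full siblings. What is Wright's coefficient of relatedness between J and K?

Independent pedigree routes through distinct common ancestors add.
J and K are related in two ways: half first cousins through their mothers (r = 1/16) and first cousins through their fathers (r = 1/8).
r = 1/16 + 1/8 = 3/16 = 0.1875.

0.1875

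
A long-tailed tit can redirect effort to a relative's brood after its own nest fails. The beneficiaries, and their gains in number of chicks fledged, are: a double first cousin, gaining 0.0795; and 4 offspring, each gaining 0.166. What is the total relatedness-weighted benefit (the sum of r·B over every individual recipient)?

0.351875

r to a double first cousin = 0.25 (double first cousins share both grandparent pairs — four paths of length 4: r = 4·(1/2)^4 = 1/4).
r to an offspring = 1/2 (one parent–offspring link: r = (1/2)^1 = 1/2).
Summing one r·B term per recipient: 1·0.25·0.0795 + 4·0.5·0.166 = 0.351875.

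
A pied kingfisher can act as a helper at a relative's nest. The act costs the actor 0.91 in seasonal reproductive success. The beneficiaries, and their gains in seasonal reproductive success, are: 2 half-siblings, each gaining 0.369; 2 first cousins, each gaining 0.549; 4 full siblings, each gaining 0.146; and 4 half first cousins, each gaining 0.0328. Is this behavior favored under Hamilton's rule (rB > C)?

No

Hamilton's rule: the trait is favored when the sum of r·B over every recipient exceeds the actor's cost C.
r to a half-sibling = 0.25 (half-sibs share one parent — one path of length 2: r = (1/2)^2 = 1/4).
r to a first cousin = 1/8 (first cousins share one grandparent pair — two paths of length 4: r = 2·(1/2)^4 = 1/8).
r to a full sibling = 0.5 (full sibs share both parents — two paths of length 2: r = 2·(1/2)^2 = 1/2).
r to a half first cousin = 0.0625 (half first cousins share one grandparent — one path of length 4: r = (1/2)^4 = 1/16).
Summing one r·B term per recipient: 2·0.25·0.369 + 2·0.125·0.549 + 4·0.5·0.146 + 4·0.0625·0.0328 = 0.62195.
0.62195 < 0.91: the indirect benefit is less than the cost.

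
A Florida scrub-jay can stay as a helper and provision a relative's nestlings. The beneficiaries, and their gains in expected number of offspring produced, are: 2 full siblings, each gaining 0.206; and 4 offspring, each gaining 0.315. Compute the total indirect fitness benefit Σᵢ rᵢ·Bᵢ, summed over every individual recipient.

0.836

r to a full sibling = 1/2 (full sibs share both parents — two paths of length 2: r = 2·(1/2)^2 = 1/2).
r to an offspring = 0.5 (one parent–offspring link: r = (1/2)^1 = 1/2).
Summing one r·B term per recipient: 2·0.5·0.206 + 4·0.5·0.315 = 0.836.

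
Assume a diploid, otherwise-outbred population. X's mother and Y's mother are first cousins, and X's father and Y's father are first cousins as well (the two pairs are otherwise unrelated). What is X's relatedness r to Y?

0.0625

Wright's path rule: contributions from independent ancestry routes add.
X and Y are related in two ways: second cousins through their mothers (r = 1/32) and second cousins through their fathers (r = 1/32).
r = 1/32 + 1/32 = 1/16 = 0.0625.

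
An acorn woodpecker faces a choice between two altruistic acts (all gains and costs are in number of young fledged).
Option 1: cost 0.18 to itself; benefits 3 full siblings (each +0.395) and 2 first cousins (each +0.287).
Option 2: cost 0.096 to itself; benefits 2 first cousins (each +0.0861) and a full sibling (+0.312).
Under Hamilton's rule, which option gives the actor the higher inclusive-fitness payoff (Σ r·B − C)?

Option 1: r to a full sibling = 0.5.
Option 1: r to a first cousin = 0.125.
Option 1: Σ r·B − C = (3·0.5·0.395 + 2·0.125·0.287) − 0.18 = 0.48425.
Option 2: r to a first cousin = 0.125.
Option 2: r to a full sibling = 0.5.
Option 2: Σ r·B − C = (2·0.125·0.0861 + 1·0.5·0.312) − 0.096 = 0.081525.
Option 1 has the higher net inclusive-fitness payoff.

Option 1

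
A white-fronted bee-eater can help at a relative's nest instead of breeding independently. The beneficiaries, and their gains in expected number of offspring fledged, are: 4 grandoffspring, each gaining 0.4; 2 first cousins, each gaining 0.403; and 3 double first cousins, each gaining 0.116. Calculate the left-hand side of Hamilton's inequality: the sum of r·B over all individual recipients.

r to a grandoffspring = 1/4 (two parent–offspring links: r = (1/2)^2 = 1/4).
r to a first cousin = 1/8 (first cousins share one grandparent pair — two paths of length 4: r = 2·(1/2)^4 = 1/8).
r to a double first cousin = 0.25 (double first cousins share both grandparent pairs — four paths of length 4: r = 4·(1/2)^4 = 1/4).
Summing one r·B term per recipient: 4·0.25·0.4 + 2·0.125·0.403 + 3·0.25·0.116 = 0.58775.

0.58775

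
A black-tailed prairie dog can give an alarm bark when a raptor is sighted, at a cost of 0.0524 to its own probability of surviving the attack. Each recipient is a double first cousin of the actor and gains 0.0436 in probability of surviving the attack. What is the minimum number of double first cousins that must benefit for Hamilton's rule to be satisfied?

r to a double first cousin = 0.25 (double first cousins share both grandparent pairs — four paths of length 4: r = 4·(1/2)^4 = 1/4).
Hamilton's rule: n·r·B > C  ⇒  n > C/(r·B) = 0.0524/(0.25·0.0436) = 4.807.
The smallest integer exceeding 4.807 is 5.

5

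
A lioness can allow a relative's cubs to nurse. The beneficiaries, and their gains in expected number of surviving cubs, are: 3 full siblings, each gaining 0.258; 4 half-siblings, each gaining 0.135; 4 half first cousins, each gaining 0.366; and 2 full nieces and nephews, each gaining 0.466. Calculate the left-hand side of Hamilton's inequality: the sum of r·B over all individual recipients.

r to a full sibling = 0.5 (full sibs share both parents — two paths of length 2: r = 2·(1/2)^2 = 1/2).
r to a half-sibling = 1/4 (half-sibs share one parent — one path of length 2: r = (1/2)^2 = 1/4).
r to a half first cousin = 0.0625 (half first cousins share one grandparent — one path of length 4: r = (1/2)^4 = 1/16).
r to a full niece or nephew = 0.25 (full aunt/uncle↔niece/nephew: two paths of length 3 through the shared grandparent pair: r = 2·(1/2)^3 = 1/4).
Summing one r·B term per recipient: 3·0.5·0.258 + 4·0.25·0.135 + 4·0.0625·0.366 + 2·0.25·0.466 = 0.8465.

0.8465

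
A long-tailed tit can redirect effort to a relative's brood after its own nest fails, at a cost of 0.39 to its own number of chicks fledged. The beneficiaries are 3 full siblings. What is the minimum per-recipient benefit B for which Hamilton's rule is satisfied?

r to a full sibling = 1/2 (full sibs share both parents — two paths of length 2: r = 2·(1/2)^2 = 1/2).
Hamilton's rule with n recipients of equal r: n·r·B > C, so B > C/(n·r) = 0.39/(3·0.5) = 0.26.

0.26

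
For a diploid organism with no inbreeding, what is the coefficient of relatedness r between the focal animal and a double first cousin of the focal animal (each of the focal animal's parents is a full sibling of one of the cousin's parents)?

Each parent–offspring link contributes a factor of 1/2, and independent paths through distinct common ancestors add.
Double first cousins share both grandparent pairs — four paths of length 4: r = 4·(1/2)^4 = 1/4.

0.25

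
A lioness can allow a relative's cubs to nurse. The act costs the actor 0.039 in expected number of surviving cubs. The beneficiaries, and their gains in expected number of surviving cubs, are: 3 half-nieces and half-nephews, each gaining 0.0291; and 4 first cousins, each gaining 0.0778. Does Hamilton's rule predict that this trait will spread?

Yes

Hamilton's rule: the trait is favored when the sum of r·B over every recipient exceeds the actor's cost C.
r to a half-niece or half-nephew = 1/8 (half-aunt/uncle↔niece/nephew: one path of length 3: r = (1/2)^3 = 1/8).
r to a first cousin = 1/8 (first cousins share one grandparent pair — two paths of length 4: r = 2·(1/2)^4 = 1/8).
Summing one r·B term per recipient: 3·0.125·0.0291 + 4·0.125·0.0778 = 0.0498125.
0.0498125 > 0.039: the indirect benefit exceeds the cost.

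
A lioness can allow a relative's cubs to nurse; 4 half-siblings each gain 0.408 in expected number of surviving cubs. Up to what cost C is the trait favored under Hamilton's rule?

r to a half-sibling = 0.25 (half-sibs share one parent — one path of length 2: r = (1/2)^2 = 1/4).
Hamilton's rule: n·r·B > C, so the trait is favored while C < n·r·B = 4·0.25·0.408 = 0.408.

0.408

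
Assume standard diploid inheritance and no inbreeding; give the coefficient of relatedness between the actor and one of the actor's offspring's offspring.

Each parent–offspring link contributes a factor of 1/2, and independent paths through distinct common ancestors add.
Two parent–offspring links: r = (1/2)^2 = 1/4.

0.25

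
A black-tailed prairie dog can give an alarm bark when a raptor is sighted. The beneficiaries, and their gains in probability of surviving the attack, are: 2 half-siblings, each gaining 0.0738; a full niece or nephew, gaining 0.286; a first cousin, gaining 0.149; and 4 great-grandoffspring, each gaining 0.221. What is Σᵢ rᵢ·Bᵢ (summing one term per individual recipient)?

0.237525

r to a half-sibling = 1/4 (half-sibs share one parent — one path of length 2: r = (1/2)^2 = 1/4).
r to a full niece or nephew = 0.25 (full aunt/uncle↔niece/nephew: two paths of length 3 through the shared grandparent pair: r = 2·(1/2)^3 = 1/4).
r to a first cousin = 0.125 (first cousins share one grandparent pair — two paths of length 4: r = 2·(1/2)^4 = 1/8).
r to a great-grandoffspring = 0.125 (three parent–offspring links: r = (1/2)^3 = 1/8).
Summing one r·B term per recipient: 2·0.25·0.0738 + 1·0.25·0.286 + 1·0.125·0.149 + 4·0.125·0.221 = 0.237525.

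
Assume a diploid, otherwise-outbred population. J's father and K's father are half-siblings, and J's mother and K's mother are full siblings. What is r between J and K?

0.1875

With two independent routes of shared ancestry, r is the sum of the two contributions.
J and K are related in two ways: half first cousins through their fathers (r = 1/16) and first cousins through their mothers (r = 1/8).
r = 1/16 + 1/8 = 3/16 = 0.1875.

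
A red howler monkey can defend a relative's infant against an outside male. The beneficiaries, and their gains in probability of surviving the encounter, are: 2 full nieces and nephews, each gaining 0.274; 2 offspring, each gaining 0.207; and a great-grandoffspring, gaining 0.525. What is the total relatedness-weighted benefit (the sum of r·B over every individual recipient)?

0.409625

r to a full niece or nephew = 0.25 (full aunt/uncle↔niece/nephew: two paths of length 3 through the shared grandparent pair: r = 2·(1/2)^3 = 1/4).
r to an offspring = 1/2 (one parent–offspring link: r = (1/2)^1 = 1/2).
r to a great-grandoffspring = 0.125 (three parent–offspring links: r = (1/2)^3 = 1/8).
Summing one r·B term per recipient: 2·0.25·0.274 + 2·0.5·0.207 + 1·0.125·0.525 = 0.409625.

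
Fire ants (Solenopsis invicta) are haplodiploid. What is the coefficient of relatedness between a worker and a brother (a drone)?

0.25

Her haploid brother carries none of their father's genes and a random half of their mother's genome; that half matches the maternal half of her own genome with probability 1/2: r = 1/2 · 1/2 = 1/4.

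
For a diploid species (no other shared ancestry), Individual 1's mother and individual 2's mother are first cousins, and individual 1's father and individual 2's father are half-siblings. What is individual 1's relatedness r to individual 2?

0.09375

Independent pedigree routes through distinct common ancestors add.
Individual 1 and individual 2 are related in two ways: second cousins through their mothers (r = 1/32) and half first cousins through their fathers (r = 1/16).
r = 1/32 + 1/16 = 0.09375.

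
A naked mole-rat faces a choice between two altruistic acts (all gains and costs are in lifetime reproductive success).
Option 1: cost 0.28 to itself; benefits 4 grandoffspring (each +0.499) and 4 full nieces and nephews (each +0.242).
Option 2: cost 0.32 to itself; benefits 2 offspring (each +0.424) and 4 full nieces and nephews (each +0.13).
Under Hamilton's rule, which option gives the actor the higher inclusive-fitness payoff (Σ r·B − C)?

Option 1

Option 1: r to a grandoffspring = 0.25.
Option 1: r to a full niece or nephew = 0.25.
Option 1: Σ r·B − C = (4·0.25·0.499 + 4·0.25·0.242) − 0.28 = 0.461.
Option 2: r to an offspring = 0.5.
Option 2: r to a full niece or nephew = 0.25.
Option 2: Σ r·B − C = (2·0.5·0.424 + 4·0.25·0.13) − 0.32 = 0.234.
Option 1 has the higher net inclusive-fitness payoff.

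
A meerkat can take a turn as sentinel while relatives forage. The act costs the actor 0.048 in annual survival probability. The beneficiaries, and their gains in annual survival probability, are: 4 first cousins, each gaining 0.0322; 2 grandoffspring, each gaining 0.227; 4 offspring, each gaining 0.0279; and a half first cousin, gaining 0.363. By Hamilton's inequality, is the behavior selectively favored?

Yes

Hamilton's rule: the trait is favored when the sum of r·B over every recipient exceeds the actor's cost C.
r to a first cousin = 1/8 (first cousins share one grandparent pair — two paths of length 4: r = 2·(1/2)^4 = 1/8).
r to a grandoffspring = 0.25 (two parent–offspring links: r = (1/2)^2 = 1/4).
r to an offspring = 0.5 (one parent–offspring link: r = (1/2)^1 = 1/2).
r to a half first cousin = 1/16 (half first cousins share one grandparent — one path of length 4: r = (1/2)^4 = 1/16).
Summing one r·B term per recipient: 4·0.125·0.0322 + 2·0.25·0.227 + 4·0.5·0.0279 + 1·0.0625·0.363 = 0.2080875.
0.2080875 > 0.048: the indirect benefit exceeds the cost.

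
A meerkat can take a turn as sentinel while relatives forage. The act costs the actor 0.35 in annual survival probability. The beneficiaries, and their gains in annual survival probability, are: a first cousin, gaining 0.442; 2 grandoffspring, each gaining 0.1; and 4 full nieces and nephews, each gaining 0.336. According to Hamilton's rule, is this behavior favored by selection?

Yes

Hamilton's rule: the trait is favored when the sum of r·B over every recipient exceeds the actor's cost C.
r to a first cousin = 1/8 (first cousins share one grandparent pair — two paths of length 4: r = 2·(1/2)^4 = 1/8).
r to a grandoffspring = 1/4 (two parent–offspring links: r = (1/2)^2 = 1/4).
r to a full niece or nephew = 0.25 (full aunt/uncle↔niece/nephew: two paths of length 3 through the shared grandparent pair: r = 2·(1/2)^3 = 1/4).
Summing one r·B term per recipient: 1·0.125·0.442 + 2·0.25·0.1 + 4·0.25·0.336 = 0.44125.
0.44125 > 0.35: the indirect benefit exceeds the cost.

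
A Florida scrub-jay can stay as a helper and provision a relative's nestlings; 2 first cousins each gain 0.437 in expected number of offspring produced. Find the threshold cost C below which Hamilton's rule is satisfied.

0.10925

r to a first cousin = 0.125 (first cousins share one grandparent pair — two paths of length 4: r = 2·(1/2)^4 = 1/8).
Hamilton's rule: n·r·B > C, so the trait is favored while C < n·r·B = 2·0.125·0.437 = 0.10925.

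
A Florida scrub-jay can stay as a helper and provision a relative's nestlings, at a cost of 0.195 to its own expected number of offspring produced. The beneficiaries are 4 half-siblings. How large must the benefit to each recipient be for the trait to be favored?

r to a half-sibling = 0.25 (half-sibs share one parent — one path of length 2: r = (1/2)^2 = 1/4).
Hamilton's rule with n recipients of equal r: n·r·B > C, so B > C/(n·r) = 0.195/(4·0.25) = 0.195.

0.195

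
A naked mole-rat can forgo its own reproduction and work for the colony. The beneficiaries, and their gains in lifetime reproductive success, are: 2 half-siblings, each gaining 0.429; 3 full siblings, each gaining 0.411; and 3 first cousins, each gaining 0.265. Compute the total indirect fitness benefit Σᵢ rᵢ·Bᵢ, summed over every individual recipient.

0.930375

r to a half-sibling = 1/4 (half-sibs share one parent — one path of length 2: r = (1/2)^2 = 1/4).
r to a full sibling = 1/2 (full sibs share both parents — two paths of length 2: r = 2·(1/2)^2 = 1/2).
r to a first cousin = 1/8 (first cousins share one grandparent pair — two paths of length 4: r = 2·(1/2)^4 = 1/8).
Summing one r·B term per recipient: 2·0.25·0.429 + 3·0.5·0.411 + 3·0.125·0.265 = 0.930375.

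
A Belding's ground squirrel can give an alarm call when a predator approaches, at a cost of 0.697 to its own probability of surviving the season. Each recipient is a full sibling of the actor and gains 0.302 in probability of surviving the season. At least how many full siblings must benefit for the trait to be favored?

r to a full sibling = 0.5 (full sibs share both parents — two paths of length 2: r = 2·(1/2)^2 = 1/2).
Hamilton's rule: n·r·B > C  ⇒  n > C/(r·B) = 0.697/(0.5·0.302) = 4.616.
The smallest integer exceeding 4.616 is 5.

5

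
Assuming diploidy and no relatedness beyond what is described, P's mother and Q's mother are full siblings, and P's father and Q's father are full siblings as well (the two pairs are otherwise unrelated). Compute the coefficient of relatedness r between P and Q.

0.25

Relatedness sums over independent paths through distinct common ancestors.
P and Q are related in two ways: first cousins through their mothers (r = 1/8) and first cousins through their fathers (r = 1/8) — i.e. double first cousins.
r = 1/8 + 1/8 = 0.25.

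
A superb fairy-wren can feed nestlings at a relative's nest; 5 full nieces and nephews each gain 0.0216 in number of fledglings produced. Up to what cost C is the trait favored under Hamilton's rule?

0.027

r to a full niece or nephew = 1/4 (full aunt/uncle↔niece/nephew: two paths of length 3 through the shared grandparent pair: r = 2·(1/2)^3 = 1/4).
Hamilton's rule: n·r·B > C, so the trait is favored while C < n·r·B = 5·0.25·0.0216 = 0.027.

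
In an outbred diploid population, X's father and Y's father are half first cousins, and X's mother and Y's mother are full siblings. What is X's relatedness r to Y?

0.140625

Independent pedigree routes through distinct common ancestors add.
X and Y are related in two ways: half second cousins through their fathers (r = 1/64) and first cousins through their mothers (r = 1/8).
r = 1/64 + 1/8 = 0.140625.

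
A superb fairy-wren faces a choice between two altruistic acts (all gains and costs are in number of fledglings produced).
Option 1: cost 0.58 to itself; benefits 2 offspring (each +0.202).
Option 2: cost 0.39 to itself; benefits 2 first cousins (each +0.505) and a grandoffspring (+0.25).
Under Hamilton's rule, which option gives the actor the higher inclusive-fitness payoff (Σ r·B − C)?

Option 1: r to an offspring = 0.5.
Option 1: Σ r·B − C = (2·0.5·0.202) − 0.58 = -0.378.
Option 2: r to a first cousin = 0.125.
Option 2: r to a grandoffspring = 0.25.
Option 2: Σ r·B − C = (2·0.125·0.505 + 1·0.25·0.25) − 0.39 = -0.20125.
Option 2 has the higher net inclusive-fitness payoff.

Option 2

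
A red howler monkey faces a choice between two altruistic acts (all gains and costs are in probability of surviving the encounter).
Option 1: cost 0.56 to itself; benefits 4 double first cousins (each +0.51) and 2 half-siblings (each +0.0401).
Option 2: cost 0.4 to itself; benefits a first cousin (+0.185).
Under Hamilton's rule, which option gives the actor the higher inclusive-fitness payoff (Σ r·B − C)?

Option 1: r to a double first cousin = 0.25.
Option 1: r to a half-sibling = 0.25.
Option 1: Σ r·B − C = (4·0.25·0.51 + 2·0.25·0.0401) − 0.56 = -0.02995.
Option 2: r to a first cousin = 0.125.
Option 2: Σ r·B − C = (1·0.125·0.185) − 0.4 = -0.376875.
Option 1 has the higher net inclusive-fitness payoff.

Option 1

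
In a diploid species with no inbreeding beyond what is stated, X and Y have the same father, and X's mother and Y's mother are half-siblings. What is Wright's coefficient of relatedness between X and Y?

With two independent routes of shared ancestry, r is the sum of the two contributions.
X and Y are related in two ways: half-sibs through their shared father (r = 1/4) and half first cousins through their mothers (r = 1/16).
r = 1/4 + 1/16 = 0.3125.

0.3125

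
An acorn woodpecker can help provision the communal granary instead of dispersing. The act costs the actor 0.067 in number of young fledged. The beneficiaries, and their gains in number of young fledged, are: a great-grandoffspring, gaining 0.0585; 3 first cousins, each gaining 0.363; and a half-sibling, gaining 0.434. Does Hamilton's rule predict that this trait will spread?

Yes

Hamilton's rule: the trait is favored when the sum of r·B over every recipient exceeds the actor's cost C.
r to a great-grandoffspring = 0.125 (three parent–offspring links: r = (1/2)^3 = 1/8).
r to a first cousin = 1/8 (first cousins share one grandparent pair — two paths of length 4: r = 2·(1/2)^4 = 1/8).
r to a half-sibling = 0.25 (half-sibs share one parent — one path of length 2: r = (1/2)^2 = 1/4).
Summing one r·B term per recipient: 1·0.125·0.0585 + 3·0.125·0.363 + 1·0.25·0.434 = 0.2519375.
0.2519375 > 0.067: the indirect benefit exceeds the cost.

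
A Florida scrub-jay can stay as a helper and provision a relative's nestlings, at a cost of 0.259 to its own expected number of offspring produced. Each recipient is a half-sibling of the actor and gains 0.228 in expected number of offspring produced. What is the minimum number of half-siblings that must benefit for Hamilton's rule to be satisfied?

r to a half-sibling = 0.25 (half-sibs share one parent — one path of length 2: r = (1/2)^2 = 1/4).
Hamilton's rule: n·r·B > C  ⇒  n > C/(r·B) = 0.259/(0.25·0.228) = 4.544.
The smallest integer exceeding 4.544 is 5.

5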